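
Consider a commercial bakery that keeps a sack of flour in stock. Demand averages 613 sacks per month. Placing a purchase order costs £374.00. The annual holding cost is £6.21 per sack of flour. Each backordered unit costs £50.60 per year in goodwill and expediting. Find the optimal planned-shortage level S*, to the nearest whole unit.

S* ≈ 109 sacks

Annual demand D = 613 × 12 = 7,356.
With planned backorders, Q* = √(2DS/H) · √((H+B)/B).
√(2DS/H) = √(2 × 7,356 × 374 / 6.21) = 941.295.
√((H+B)/B) = √((6.21+50.6)/50.6) = 1.0596.
Q* ≈ 997.385.
S* = Q* · H/(H+B) = 997.385 × 6.21/56.81 ≈ 109.026.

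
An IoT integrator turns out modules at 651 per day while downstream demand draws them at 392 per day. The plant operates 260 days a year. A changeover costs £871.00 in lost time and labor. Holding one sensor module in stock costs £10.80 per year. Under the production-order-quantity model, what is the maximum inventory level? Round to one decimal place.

Annual demand D = 392 × 260 = 101,920.
Production build-up factor (1 − d/p) = 1 − 392/651 = 0.3978.
Q* = √(2DS / (H(1 − d/p))) = √(2 × 101,920 × 871 / (10.8 × 0.3978)).
= √(177,544,640 / 4.2968) ≈ 6428.098.
Maximum inventory = Q*(1 − d/p) = 6428.098 × 0.3978 ≈ 2557.415.

I_max ≈ 2,557.4 modules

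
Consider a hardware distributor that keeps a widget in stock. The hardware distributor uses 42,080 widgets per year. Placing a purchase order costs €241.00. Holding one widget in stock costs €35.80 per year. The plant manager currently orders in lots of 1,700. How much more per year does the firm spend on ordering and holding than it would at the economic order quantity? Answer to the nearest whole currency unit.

EOQ = √(2DS/H) = √(2 × 42,080 × 241 / 35.8) ≈ 752.70.
Cost at Q* = (D/Q*)S + (Q*/2)H = √(2DSH) ≈ €26,946.53.
Cost at Q = 1,700: (42,080/1,700)×241 + (1,700/2)×35.8 = €5,965.46 + €30,430.00 = €36,395.46.
Excess = €36,395.46 − €26,946.53 = €9,448.93.

Extra cost ≈ €9,449 per year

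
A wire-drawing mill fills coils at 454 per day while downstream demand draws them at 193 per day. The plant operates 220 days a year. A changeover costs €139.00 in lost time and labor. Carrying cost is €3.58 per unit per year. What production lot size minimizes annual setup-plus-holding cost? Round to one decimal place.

Annual demand D = 193 × 220 = 42,460.
Production build-up factor (1 − d/p) = 1 − 193/454 = 0.5749.
Q* = √(2DS / (H(1 − d/p))) = √(2 × 42,460 × 139 / (3.58 × 0.5749)).
= √(11,803,880 / 2.0581) ≈ 2394.851.

Q* ≈ 2,394.9 coils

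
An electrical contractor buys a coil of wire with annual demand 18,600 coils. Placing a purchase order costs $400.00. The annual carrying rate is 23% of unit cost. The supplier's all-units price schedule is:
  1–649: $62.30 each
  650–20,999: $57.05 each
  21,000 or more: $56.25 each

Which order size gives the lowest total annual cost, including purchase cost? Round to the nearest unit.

Q* ≈ 1,065 coils

Holding cost per unit per year at price C is H = 0.23·C.
Candidates are each tier's EOQ (if it falls in that tier) and each price-break quantity.
Tier 1 ($62.30): EOQ = 1019.0 exceeds tier's upper bound 649, so this tier is dominated.
EOQ at $57.05 = 1064.9 (feasible in tier 2): TC = 18,600×$57.05 + (18,600/1064.9)×400 + (1064.9/2)×0.23×$57.05 = $1,075,103.11.
EOQ at $56.25 = 1072.4 < 21000, so use break Q=21000: TC = 18,600×$56.25 + (18,600/21000.0)×400 + (21000.0/2)×0.23×$56.25 = $1,182,448.04.
Lowest total cost is $1,075,103.11 at Q = 1064.9.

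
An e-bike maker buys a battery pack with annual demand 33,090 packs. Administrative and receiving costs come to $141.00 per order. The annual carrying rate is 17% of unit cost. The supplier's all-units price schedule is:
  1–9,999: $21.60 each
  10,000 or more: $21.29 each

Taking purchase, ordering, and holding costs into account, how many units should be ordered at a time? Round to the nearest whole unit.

Holding cost per unit per year at price C is H = 0.17·C.
Candidates are each tier's EOQ (if it falls in that tier) and each price-break quantity.
EOQ at $21.60 = 1594.1 (feasible in tier 1): TC = 33,090×$21.60 + (33,090/1594.1)×141 + (1594.1/2)×0.17×$21.60 = $720,597.62.
EOQ at $21.29 = 1605.7 < 10000, so use break Q=10000: TC = 33,090×$21.29 + (33,090/10000.0)×141 + (10000.0/2)×0.17×$21.29 = $723,049.17.
Lowest total cost is $720,597.62 at Q = 1594.1.

Q* ≈ 1,594 packs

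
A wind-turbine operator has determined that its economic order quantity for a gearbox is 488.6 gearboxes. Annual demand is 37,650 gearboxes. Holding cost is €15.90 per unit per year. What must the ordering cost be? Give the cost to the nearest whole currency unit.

S ≈ €50

Invert the EOQ relation Q*² = 2DS/H.
From Q* = √(2DS/H): S = Q*²H / (2D) = 488.6² × 15.9 / (2 × 37,650) = 50.4091.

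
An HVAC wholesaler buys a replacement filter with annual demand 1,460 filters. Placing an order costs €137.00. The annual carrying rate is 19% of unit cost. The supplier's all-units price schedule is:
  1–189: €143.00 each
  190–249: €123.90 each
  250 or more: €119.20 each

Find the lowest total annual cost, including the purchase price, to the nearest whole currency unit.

TC* ≈ €177,663

Holding cost per unit per year at price C is H = 0.19·C.
Candidates are each tier's EOQ (if it falls in that tier) and each price-break quantity.
EOQ at €143.00 = 121.3 (feasible in tier 1): TC = 1,460×€143.00 + (1,460/121.3)×137 + (121.3/2)×0.19×€143.00 = €212,076.83.
EOQ at €123.90 = 130.4 < 190, so use break Q=190: TC = 1,460×€123.90 + (1,460/190.0)×137 + (190.0/2)×0.19×€123.90 = €184,183.13.
EOQ at €119.20 = 132.9 < 250, so use break Q=250: TC = 1,460×€119.20 + (1,460/250.0)×137 + (250.0/2)×0.19×€119.20 = €177,663.08.
Lowest total cost among the candidates is at Q = 250.0.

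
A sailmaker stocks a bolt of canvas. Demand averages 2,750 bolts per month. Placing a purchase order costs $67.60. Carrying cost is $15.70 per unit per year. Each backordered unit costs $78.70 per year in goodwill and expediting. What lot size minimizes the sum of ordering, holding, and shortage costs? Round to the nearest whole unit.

Annual demand D = 2,750 × 12 = 33,000.
With planned backorders, Q* = √(2DS/H) · √((H+B)/B).
√(2DS/H) = √(2 × 33,000 × 67.6 / 15.7) = 533.084.
√((H+B)/B) = √((15.7+78.7)/78.7) = 1.0952.
Q* ≈ 583.840.

Q* ≈ 584 bolts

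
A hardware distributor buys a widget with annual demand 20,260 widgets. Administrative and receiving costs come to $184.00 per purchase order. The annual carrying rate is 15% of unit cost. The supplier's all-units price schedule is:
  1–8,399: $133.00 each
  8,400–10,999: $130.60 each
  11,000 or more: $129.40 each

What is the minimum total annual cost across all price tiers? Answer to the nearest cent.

TC* ≈ $2,706,775.93

Holding cost per unit per year at price C is H = 0.15·C.
For each price level, check whether its EOQ is feasible; otherwise the best quantity at that price is the breakpoint.
EOQ at $133.00 = 611.3 (feasible in tier 1): TC = 20,260×$133.00 + (20,260/611.3)×184 + (611.3/2)×0.15×$133.00 = $2,706,775.93.
EOQ at $130.60 = 616.9 < 8400, so use break Q=8400: TC = 20,260×$130.60 + (20,260/8400.0)×184 + (8400.0/2)×0.15×$130.60 = $2,728,677.79.
EOQ at $129.40 = 619.8 < 11000, so use break Q=11000: TC = 20,260×$129.40 + (20,260/11000.0)×184 + (11000.0/2)×0.15×$129.40 = $2,728,737.89.
Lowest total cost among the candidates is at Q = 611.3.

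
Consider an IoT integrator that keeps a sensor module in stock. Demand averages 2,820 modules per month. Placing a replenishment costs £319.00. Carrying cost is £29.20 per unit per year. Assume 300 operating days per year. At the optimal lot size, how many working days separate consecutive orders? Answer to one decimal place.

Annual demand D = 2,820 × 12 = 33,840.
The optimal lot size = √(2DS/H) = √(2 × 33,840 × 319 / 29.2) ≈ 859.87.
Cycle time = Q*/D × 300 = 859.87 / 33,840 × 300 ≈ 7.623 days.

T ≈ 7.6 days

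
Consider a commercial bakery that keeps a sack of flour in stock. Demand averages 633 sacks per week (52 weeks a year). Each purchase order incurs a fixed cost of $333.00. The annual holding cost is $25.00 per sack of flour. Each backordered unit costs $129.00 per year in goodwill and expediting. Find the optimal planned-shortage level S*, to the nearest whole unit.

S* ≈ 166 sacks

Annual demand D = 633 × 52 = 32,916.
With planned backorders, Q* = √(2DS/H) · √((H+B)/B).
√(2DS/H) = √(2 × 32,916 × 333 / 25) = 936.420.
√((H+B)/B) = √((25+129)/129) = 1.0926.
Q* ≈ 1023.143.
S* = Q* · H/(H+B) = 1023.143 × 25/154 ≈ 166.095.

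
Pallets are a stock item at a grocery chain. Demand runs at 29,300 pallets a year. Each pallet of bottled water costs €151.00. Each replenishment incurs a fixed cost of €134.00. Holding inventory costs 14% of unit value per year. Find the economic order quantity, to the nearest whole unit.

Holding cost H = 0.14 × €151.00 = €21.1400 per unit per year.
EOQ = √(2DS / H) = √(2 × 29,300 × 134 / 21.14).
= √(7,852,400 / 21.14) = √371,447.4929 ≈ 609.465.

Q* ≈ 609 pallets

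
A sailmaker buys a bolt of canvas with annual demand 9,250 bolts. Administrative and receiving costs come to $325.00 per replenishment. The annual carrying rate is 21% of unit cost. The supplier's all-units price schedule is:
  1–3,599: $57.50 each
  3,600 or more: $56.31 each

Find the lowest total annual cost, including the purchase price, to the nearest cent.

Holding cost per unit per year at price C is H = 0.21·C.
Candidates are each tier's EOQ (if it falls in that tier) and each price-break quantity.
EOQ at $57.50 = 705.6 (feasible in tier 1): TC = 9,250×$57.50 + (9,250/705.6)×325 + (705.6/2)×0.21×$57.50 = $540,395.62.
EOQ at $56.31 = 713.1 < 3600, so use break Q=3600: TC = 9,250×$56.31 + (9,250/3600.0)×325 + (3600.0/2)×0.21×$56.31 = $542,987.75.
Lowest total cost among the candidates is at Q = 705.6.

TC* ≈ $540,395.62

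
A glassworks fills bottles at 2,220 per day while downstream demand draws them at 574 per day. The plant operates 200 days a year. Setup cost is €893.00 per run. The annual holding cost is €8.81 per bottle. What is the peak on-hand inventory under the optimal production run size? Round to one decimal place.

Annual demand D = 574 × 200 = 114,800.
Production build-up factor (1 − d/p) = 1 − 574/2,220 = 0.7414.
Q* = √(2DS / (H(1 − d/p))) = √(2 × 114,800 × 893 / (8.81 × 0.7414)).
= √(205,032,800 / 6.5321) ≈ 5602.544.
Maximum inventory = Q*(1 − d/p) = 5602.544 × 0.7414 ≈ 4153.958.

I_max ≈ 4,154.0 bottles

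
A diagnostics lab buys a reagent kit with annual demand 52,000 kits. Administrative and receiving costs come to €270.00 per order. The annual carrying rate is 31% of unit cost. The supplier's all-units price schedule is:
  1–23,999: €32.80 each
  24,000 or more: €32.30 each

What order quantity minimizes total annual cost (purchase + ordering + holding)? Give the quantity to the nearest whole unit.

Q* ≈ 1,662 kits

Holding cost per unit per year at price C is H = 0.31·C.
Evaluate total cost at each tier's feasible EOQ or, if the EOQ is below the tier, at the tier's minimum quantity.
EOQ at €32.80 = 1661.8 (feasible in tier 1): TC = 52,000×€32.80 + (52,000/1661.8)×270 + (1661.8/2)×0.31×€32.80 = €1,722,497.26.
EOQ at €32.30 = 1674.6 < 24000, so use break Q=24000: TC = 52,000×€32.30 + (52,000/24000.0)×270 + (24000.0/2)×0.31×€32.30 = €1,800,341.00.
Lowest total cost is €1,722,497.26 at Q = 1661.8.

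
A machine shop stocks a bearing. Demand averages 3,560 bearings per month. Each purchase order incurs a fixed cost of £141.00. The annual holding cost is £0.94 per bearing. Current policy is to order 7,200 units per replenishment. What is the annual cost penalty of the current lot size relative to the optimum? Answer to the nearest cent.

Extra cost ≈ £855.45 per year

Annual demand D = 3,560 × 12 = 42,720.
EOQ = √(2DS/H) = √(2 × 42,720 × 141 / 0.94) ≈ 3579.94.
Cost at Q* = (D/Q*)S + (Q*/2)H = √(2DSH) ≈ £3,365.15.
Cost at Q = 7,200: (42,720/7,200)×141 + (7,200/2)×0.94 = £836.60 + £3,384.00 = £4,220.60.
Excess = £4,220.60 − £3,365.15 = £855.45.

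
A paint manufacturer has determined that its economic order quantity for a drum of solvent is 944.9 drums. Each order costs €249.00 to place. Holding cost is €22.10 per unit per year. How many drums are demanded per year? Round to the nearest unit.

D ≈ 39,622 drums per year

The basic EOQ model gives Q* = √(2DS/H); rearrange for the unknown.
From Q* = √(2DS/H): D = Q*²H / (2S) = 944.9² × 22.1 / (2 × 249) = 39621.839.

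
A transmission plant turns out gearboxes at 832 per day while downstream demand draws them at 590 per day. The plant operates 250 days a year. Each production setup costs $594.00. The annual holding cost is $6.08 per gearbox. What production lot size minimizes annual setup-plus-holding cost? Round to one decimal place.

Annual demand D = 590 × 250 = 147,500.
Production build-up factor (1 − d/p) = 1 − 590/832 = 0.2909.
Q* = √(2DS / (H(1 − d/p))) = √(2 × 147,500 × 594 / (6.08 × 0.2909)).
= √(175,230,000 / 1.7685) ≈ 9954.201.

Q* ≈ 9,954.2 gearboxes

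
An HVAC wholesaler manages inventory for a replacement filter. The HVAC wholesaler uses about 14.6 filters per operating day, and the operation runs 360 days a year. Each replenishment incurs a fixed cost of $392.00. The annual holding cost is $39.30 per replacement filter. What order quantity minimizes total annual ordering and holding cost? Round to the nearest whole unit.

Q* ≈ 324 filters

Annual demand D = 14.6 × 360 = 5,256.
EOQ = √(2DS / H) = √(2 × 5,256 × 392 / 39.3).
= √(4,120,704 / 39.3) = √104,852.5191 ≈ 323.809.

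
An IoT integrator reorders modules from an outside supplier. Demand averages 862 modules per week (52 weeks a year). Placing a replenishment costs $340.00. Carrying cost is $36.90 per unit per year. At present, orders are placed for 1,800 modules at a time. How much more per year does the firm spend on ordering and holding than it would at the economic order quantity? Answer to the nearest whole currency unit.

Extra cost ≈ $8,140 per year

Annual demand D = 862 × 52 = 44,824.
EOQ = √(2DS/H) = √(2 × 44,824 × 340 / 36.9) ≈ 908.86.
Cost at Q* = (D/Q*)S + (Q*/2)H = √(2DSH) ≈ $33,536.90.
Cost at Q = 1,800: (44,824/1,800)×340 + (1,800/2)×36.9 = $8,466.76 + $33,210.00 = $41,676.76.
Excess = $41,676.76 − $33,536.90 = $8,139.85.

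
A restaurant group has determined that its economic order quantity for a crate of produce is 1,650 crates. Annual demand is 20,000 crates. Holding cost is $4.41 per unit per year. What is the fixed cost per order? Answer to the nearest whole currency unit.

The basic EOQ model gives Q* = √(2DS/H); rearrange for the unknown.
From Q* = √(2DS/H): S = Q*²H / (2D) = 1,650² × 4.41 / (2 × 20,000) = 300.1556.

S ≈ $300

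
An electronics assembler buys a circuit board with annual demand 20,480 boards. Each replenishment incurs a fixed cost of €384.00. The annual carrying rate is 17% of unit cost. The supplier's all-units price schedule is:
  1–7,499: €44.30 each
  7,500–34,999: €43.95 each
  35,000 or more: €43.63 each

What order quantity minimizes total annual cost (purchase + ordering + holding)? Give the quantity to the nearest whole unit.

Q* ≈ 1,445 boards

Holding cost per unit per year at price C is H = 0.17·C.
Candidates are each tier's EOQ (if it falls in that tier) and each price-break quantity.
EOQ at €44.30 = 1445.2 (feasible in tier 1): TC = 20,480×€44.30 + (20,480/1445.2)×384 + (1445.2/2)×0.17×€44.30 = €918,147.58.
EOQ at €43.95 = 1450.9 < 7500, so use break Q=7500: TC = 20,480×€43.95 + (20,480/7500.0)×384 + (7500.0/2)×0.17×€43.95 = €929,162.70.
EOQ at €43.63 = 1456.2 < 35000, so use break Q=35000: TC = 20,480×€43.63 + (20,480/35000.0)×384 + (35000.0/2)×0.17×€43.63 = €1,023,566.34.
Lowest total cost is €918,147.58 at Q = 1445.2.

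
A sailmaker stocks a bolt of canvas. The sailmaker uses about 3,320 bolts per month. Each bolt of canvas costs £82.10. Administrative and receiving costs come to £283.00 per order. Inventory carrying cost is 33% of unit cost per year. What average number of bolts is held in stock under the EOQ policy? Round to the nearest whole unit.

Average inventory ≈ 456 bolts

Annual demand D = 3,320 × 12 = 39,840.
Holding cost H = 0.33 × £82.10 = £27.0930 per unit per year.
Q* = √(2DS/H) = √(2 × 39,840 × 283 / 27.093) ≈ 912.30.
Average inventory = Q*/2 ≈ 912.30 / 2 = 456.152.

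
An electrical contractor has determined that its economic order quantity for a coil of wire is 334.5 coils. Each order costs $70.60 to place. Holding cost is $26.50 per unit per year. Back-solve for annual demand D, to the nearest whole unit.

Invert the EOQ relation Q*² = 2DS/H.
From Q* = √(2DS/H): D = Q*²H / (2S) = 334.5² × 26.5 / (2 × 70.6) = 20999.232.

D ≈ 20,999 coils per year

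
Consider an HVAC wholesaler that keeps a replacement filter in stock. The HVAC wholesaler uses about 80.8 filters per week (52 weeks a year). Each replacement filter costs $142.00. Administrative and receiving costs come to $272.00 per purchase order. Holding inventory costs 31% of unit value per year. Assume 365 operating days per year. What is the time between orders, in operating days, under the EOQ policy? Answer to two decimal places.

Annual demand D = 80.8 × 52 = 4,201.6.
Holding cost H = 0.31 × $142.00 = $44.0200 per unit per year.
Q* = √(2DS/H) = √(2 × 4,201.6 × 272 / 44.02) ≈ 227.87.
Cycle time = Q*/D × 365 = 227.87 / 4,201.6 × 365 ≈ 19.795 days.

T ≈ 19.80 days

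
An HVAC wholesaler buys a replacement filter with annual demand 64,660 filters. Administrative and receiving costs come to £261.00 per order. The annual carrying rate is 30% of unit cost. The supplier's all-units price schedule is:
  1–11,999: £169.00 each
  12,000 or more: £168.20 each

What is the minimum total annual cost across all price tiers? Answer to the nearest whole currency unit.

TC* ≈ £10,968,907

Holding cost per unit per year at price C is H = 0.30·C.
For each price level, check whether its EOQ is feasible; otherwise the best quantity at that price is the breakpoint.
EOQ at £169.00 = 815.9 (feasible in tier 1): TC = 64,660×£169.00 + (64,660/815.9)×261 + (815.9/2)×0.30×£169.00 = £10,968,907.29.
EOQ at £168.20 = 817.9 < 12000, so use break Q=12000: TC = 64,660×£168.20 + (64,660/12000.0)×261 + (12000.0/2)×0.30×£168.20 = £11,179,978.36.
Lowest total cost among the candidates is at Q = 815.9.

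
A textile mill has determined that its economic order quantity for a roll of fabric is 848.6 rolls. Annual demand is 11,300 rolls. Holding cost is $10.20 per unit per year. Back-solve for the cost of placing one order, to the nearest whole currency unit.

S ≈ $325

Invert the EOQ relation Q*² = 2DS/H.
From Q* = √(2DS/H): S = Q*²H / (2D) = 848.6² × 10.2 / (2 × 11,300) = 325.0108.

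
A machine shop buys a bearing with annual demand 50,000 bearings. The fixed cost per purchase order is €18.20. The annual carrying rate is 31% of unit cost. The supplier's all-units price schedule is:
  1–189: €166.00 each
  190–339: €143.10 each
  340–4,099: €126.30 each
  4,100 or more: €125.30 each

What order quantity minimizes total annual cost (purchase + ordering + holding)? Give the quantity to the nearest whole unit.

Holding cost per unit per year at price C is H = 0.31·C.
For each price level, check whether its EOQ is feasible; otherwise the best quantity at that price is the breakpoint.
EOQ at €166.00 = 188.1 (feasible in tier 1): TC = 50,000×€166.00 + (50,000/188.1)×18.2 + (188.1/2)×0.31×€166.00 = €8,309,677.67.
EOQ at €143.10 = 202.6 (feasible in tier 2): TC = 50,000×€143.10 + (50,000/202.6)×18.2 + (202.6/2)×0.31×€143.10 = €7,163,985.38.
EOQ at €126.30 = 215.6 < 340, so use break Q=340: TC = 50,000×€126.30 + (50,000/340.0)×18.2 + (340.0/2)×0.31×€126.30 = €6,324,332.48.
EOQ at €125.30 = 216.5 < 4100, so use break Q=4100: TC = 50,000×€125.30 + (50,000/4100.0)×18.2 + (4100.0/2)×0.31×€125.30 = €6,344,850.10.
Lowest total cost is €6,324,332.48 at Q = 340.0.

Q* ≈ 340 bearings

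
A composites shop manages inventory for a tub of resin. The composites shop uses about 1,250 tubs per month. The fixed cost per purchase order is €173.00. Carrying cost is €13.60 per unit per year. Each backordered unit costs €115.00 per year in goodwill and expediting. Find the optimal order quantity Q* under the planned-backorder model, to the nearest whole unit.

Annual demand D = 1,250 × 12 = 15,000.
With planned backorders, Q* = √(2DS/H) · √((H+B)/B).
√(2DS/H) = √(2 × 15,000 × 173 / 13.6) = 617.752.
√((H+B)/B) = √((13.6+115)/115) = 1.0575.
Q* ≈ 653.260.

Q* ≈ 653 tubs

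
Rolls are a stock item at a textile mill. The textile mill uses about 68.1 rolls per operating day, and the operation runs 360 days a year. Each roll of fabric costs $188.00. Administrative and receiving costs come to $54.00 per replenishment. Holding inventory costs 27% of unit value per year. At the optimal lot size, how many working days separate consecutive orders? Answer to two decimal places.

T ≈ 3.35 days

Annual demand D = 68.1 × 360 = 24,516.
Holding cost H = 0.27 × $188.00 = $50.7600 per unit per year.
The optimal lot size = √(2DS/H) = √(2 × 24,516 × 54 / 50.76) ≈ 228.39.
Cycle time = Q*/D × 360 = 228.39 / 24,516 × 360 ≈ 3.354 days.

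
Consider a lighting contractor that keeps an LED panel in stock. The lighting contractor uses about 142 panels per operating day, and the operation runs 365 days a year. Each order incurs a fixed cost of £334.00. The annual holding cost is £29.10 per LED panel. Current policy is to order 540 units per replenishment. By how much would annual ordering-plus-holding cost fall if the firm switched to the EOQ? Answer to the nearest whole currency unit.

Annual demand D = 142 × 365 = 51,830.
EOQ = √(2DS/H) = √(2 × 51,830 × 334 / 29.1) ≈ 1090.77.
Cost at Q* = (D/Q*)S + (Q*/2)H = √(2DSH) ≈ £31,741.35.
Cost at Q = 540: (51,830/540)×334 + (540/2)×29.1 = £32,057.81 + £7,857.00 = £39,914.81.
Excess = £39,914.81 − £31,741.35 = £8,173.47.

Extra cost ≈ £8,173 per year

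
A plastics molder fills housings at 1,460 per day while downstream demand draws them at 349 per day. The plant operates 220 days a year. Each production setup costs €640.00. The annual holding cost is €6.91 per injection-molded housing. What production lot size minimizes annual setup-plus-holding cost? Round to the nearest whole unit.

Annual demand D = 349 × 220 = 76,780.
Production build-up factor (1 − d/p) = 1 − 349/1,460 = 0.7610.
Q* = √(2DS / (H(1 − d/p))) = √(2 × 76,780 × 640 / (6.91 × 0.7610)).
= √(98,278,400 / 5.2582) ≈ 4323.241.

Q* ≈ 4,323 housings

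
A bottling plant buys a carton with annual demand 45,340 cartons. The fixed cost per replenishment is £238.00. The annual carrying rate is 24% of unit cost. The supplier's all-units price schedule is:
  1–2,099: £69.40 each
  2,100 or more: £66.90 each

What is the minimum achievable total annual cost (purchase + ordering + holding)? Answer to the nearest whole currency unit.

Holding cost per unit per year at price C is H = 0.24·C.
Evaluate total cost at each tier's feasible EOQ or, if the EOQ is below the tier, at the tier's minimum quantity.
EOQ at £69.40 = 1138.3 (feasible in tier 1): TC = 45,340×£69.40 + (45,340/1138.3)×238 + (1138.3/2)×0.24×£69.40 = £3,165,555.62.
EOQ at £66.90 = 1159.4 < 2100, so use break Q=2100: TC = 45,340×£66.90 + (45,340/2100.0)×238 + (2100.0/2)×0.24×£66.90 = £3,055,243.33.
Lowest total cost among the candidates is at Q = 2100.0.

TC* ≈ £3,055,243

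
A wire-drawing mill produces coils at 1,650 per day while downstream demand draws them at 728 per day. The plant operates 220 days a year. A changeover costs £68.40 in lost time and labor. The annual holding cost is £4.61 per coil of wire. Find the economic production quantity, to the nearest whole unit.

Annual demand D = 728 × 220 = 160,160.
Production build-up factor (1 − d/p) = 1 − 728/1,650 = 0.5588.
Q* = √(2DS / (H(1 − d/p))) = √(2 × 160,160 × 68.4 / (4.61 × 0.5588)).
= √(21,909,888 / 2.576) ≈ 2916.394.

Q* ≈ 2,916 coils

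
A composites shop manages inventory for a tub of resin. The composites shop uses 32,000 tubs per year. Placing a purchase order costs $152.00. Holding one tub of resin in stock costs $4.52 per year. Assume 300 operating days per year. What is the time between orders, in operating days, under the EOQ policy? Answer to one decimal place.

T ≈ 13.8 days

EOQ = √(2DS/H) = √(2 × 32,000 × 152 / 4.52) ≈ 1467.04.
Cycle time = Q*/D × 300 = 1467.04 / 32,000 × 300 ≈ 13.754 days.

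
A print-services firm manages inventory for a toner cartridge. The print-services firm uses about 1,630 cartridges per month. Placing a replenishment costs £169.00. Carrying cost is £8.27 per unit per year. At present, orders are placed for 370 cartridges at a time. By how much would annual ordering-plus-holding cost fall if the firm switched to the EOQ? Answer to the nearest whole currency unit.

Annual demand D = 1,630 × 12 = 19,560.
EOQ = √(2DS/H) = √(2 × 19,560 × 169 / 8.27) ≈ 894.11.
Cost at Q* = (D/Q*)S + (Q*/2)H = √(2DSH) ≈ £7,394.27.
Cost at Q = 370: (19,560/370)×169 + (370/2)×8.27 = £8,934.16 + £1,529.95 = £10,464.11.
Excess = £10,464.11 − £7,394.27 = £3,069.84.

Extra cost ≈ £3,070 per year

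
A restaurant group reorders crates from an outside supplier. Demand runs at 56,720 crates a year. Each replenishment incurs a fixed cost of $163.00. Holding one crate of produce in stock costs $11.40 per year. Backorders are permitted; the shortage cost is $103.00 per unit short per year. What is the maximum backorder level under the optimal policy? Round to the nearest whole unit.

With planned backorders, Q* = √(2DS/H) · √((H+B)/B).
√(2DS/H) = √(2 × 56,720 × 163 / 11.4) = 1273.575.
√((H+B)/B) = √((11.4+103)/103) = 1.0539.
Q* ≈ 1342.205.
S* = Q* · H/(H+B) = 1342.205 × 11.4/114.4 ≈ 133.751.

S* ≈ 134 crates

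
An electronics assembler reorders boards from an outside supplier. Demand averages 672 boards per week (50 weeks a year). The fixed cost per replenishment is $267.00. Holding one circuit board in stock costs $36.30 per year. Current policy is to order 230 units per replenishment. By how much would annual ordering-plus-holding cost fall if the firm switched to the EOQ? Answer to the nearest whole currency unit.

Annual demand D = 672 × 50 = 33,600.
EOQ = √(2DS/H) = √(2 × 33,600 × 267 / 36.3) ≈ 703.05.
Cost at Q* = (D/Q*)S + (Q*/2)H = √(2DSH) ≈ $25,520.76.
Cost at Q = 230: (33,600/230)×267 + (230/2)×36.3 = $39,005.22 + $4,174.50 = $43,179.72.
Excess = $43,179.72 − $25,520.76 = $17,658.96.

Extra cost ≈ $17,659 per year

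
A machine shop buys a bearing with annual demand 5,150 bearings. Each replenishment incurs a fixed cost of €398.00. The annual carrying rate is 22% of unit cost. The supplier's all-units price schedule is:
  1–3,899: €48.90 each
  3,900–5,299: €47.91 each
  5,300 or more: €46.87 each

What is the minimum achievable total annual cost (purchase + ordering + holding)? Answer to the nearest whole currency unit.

Holding cost per unit per year at price C is H = 0.22·C.
Evaluate total cost at each tier's feasible EOQ or, if the EOQ is below the tier, at the tier's minimum quantity.
EOQ at €48.90 = 617.3 (feasible in tier 1): TC = 5,150×€48.90 + (5,150/617.3)×398 + (617.3/2)×0.22×€48.90 = €258,475.88.
EOQ at €47.91 = 623.6 < 3900, so use break Q=3900: TC = 5,150×€47.91 + (5,150/3900.0)×398 + (3900.0/2)×0.22×€47.91 = €267,815.45.
EOQ at €46.87 = 630.5 < 5300, so use break Q=5300: TC = 5,150×€46.87 + (5,150/5300.0)×398 + (5300.0/2)×0.22×€46.87 = €269,092.45.
Lowest total cost among the candidates is at Q = 617.3.

TC* ≈ €258,476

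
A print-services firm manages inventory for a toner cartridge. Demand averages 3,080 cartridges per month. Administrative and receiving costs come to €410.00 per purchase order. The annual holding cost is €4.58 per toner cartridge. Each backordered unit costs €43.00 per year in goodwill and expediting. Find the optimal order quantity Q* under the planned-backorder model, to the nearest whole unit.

Q* ≈ 2,706 cartridges

Annual demand D = 3,080 × 12 = 36,960.
With planned backorders, Q* = √(2DS/H) · √((H+B)/B).
√(2DS/H) = √(2 × 36,960 × 410 / 4.58) = 2572.410.
√((H+B)/B) = √((4.58+43)/43) = 1.0519.
Q* ≈ 2705.940.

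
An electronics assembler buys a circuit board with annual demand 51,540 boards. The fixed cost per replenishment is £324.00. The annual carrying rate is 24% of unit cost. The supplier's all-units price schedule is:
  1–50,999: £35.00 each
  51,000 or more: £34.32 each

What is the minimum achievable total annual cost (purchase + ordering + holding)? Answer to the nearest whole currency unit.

Holding cost per unit per year at price C is H = 0.24·C.
For each price level, check whether its EOQ is feasible; otherwise the best quantity at that price is the breakpoint.
EOQ at £35.00 = 1994.0 (feasible in tier 1): TC = 51,540×£35.00 + (51,540/1994.0)×324 + (1994.0/2)×0.24×£35.00 = £1,820,649.40.
EOQ at £34.32 = 2013.6 < 51000, so use break Q=51000: TC = 51,540×£34.32 + (51,540/51000.0)×324 + (51000.0/2)×0.24×£34.32 = £1,979,218.63.
Lowest total cost among the candidates is at Q = 1994.0.

TC* ≈ £1,820,649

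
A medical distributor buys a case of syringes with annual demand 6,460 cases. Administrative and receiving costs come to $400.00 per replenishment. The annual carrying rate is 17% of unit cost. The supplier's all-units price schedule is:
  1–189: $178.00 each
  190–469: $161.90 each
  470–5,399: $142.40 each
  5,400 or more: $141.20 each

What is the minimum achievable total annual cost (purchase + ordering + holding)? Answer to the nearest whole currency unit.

TC* ≈ $931,091

Holding cost per unit per year at price C is H = 0.17·C.
Candidates are each tier's EOQ (if it falls in that tier) and each price-break quantity.
Tier 1 ($178.00): EOQ = 413.3 exceeds tier's upper bound 189, so this tier is dominated.
EOQ at $161.90 = 433.3 (feasible in tier 2): TC = 6,460×$161.90 + (6,460/433.3)×400 + (433.3/2)×0.17×$161.90 = $1,057,800.39.
EOQ at $142.40 = 462.0 < 470, so use break Q=470: TC = 6,460×$142.40 + (6,460/470.0)×400 + (470.0/2)×0.17×$142.40 = $931,090.75.
EOQ at $141.20 = 464.0 < 5400, so use break Q=5400: TC = 6,460×$141.20 + (6,460/5400.0)×400 + (5400.0/2)×0.17×$141.20 = $977,441.32.
Lowest total cost among the candidates is at Q = 470.0.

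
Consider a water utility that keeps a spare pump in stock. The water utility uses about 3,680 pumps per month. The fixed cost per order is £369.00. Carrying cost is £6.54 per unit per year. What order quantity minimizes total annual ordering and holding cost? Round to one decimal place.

Q* ≈ 2,232.3 pumps

Annual demand D = 3,680 × 12 = 44,160.
EOQ = √(2DS / H) = √(2 × 44,160 × 369 / 6.54).
= √(32,590,080 / 6.54) = √4,983,192.6606 ≈ 2232.307.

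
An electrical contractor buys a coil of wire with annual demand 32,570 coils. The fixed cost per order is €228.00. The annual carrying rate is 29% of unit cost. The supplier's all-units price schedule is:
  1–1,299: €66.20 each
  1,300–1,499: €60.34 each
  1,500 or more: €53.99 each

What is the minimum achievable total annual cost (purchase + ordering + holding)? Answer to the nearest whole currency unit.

TC* ≈ €1,775,148

Holding cost per unit per year at price C is H = 0.29·C.
Candidates are each tier's EOQ (if it falls in that tier) and each price-break quantity.
EOQ at €66.20 = 879.6 (feasible in tier 1): TC = 32,570×€66.20 + (32,570/879.6)×228 + (879.6/2)×0.29×€66.20 = €2,173,019.71.
EOQ at €60.34 = 921.3 < 1300, so use break Q=1300: TC = 32,570×€60.34 + (32,570/1300.0)×228 + (1300.0/2)×0.29×€60.34 = €1,982,360.17.
EOQ at €53.99 = 973.9 < 1500, so use break Q=1500: TC = 32,570×€53.99 + (32,570/1500.0)×228 + (1500.0/2)×0.29×€53.99 = €1,775,147.76.
Lowest total cost among the candidates is at Q = 1500.0.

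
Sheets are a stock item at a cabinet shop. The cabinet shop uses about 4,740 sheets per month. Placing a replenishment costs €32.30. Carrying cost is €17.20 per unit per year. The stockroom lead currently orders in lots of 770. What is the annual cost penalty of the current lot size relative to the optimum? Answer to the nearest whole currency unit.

Extra cost ≈ €1,058 per year

Annual demand D = 4,740 × 12 = 56,880.
EOQ = √(2DS/H) = √(2 × 56,880 × 32.3 / 17.2) ≈ 462.20.
Cost at Q* = (D/Q*)S + (Q*/2)H = √(2DSH) ≈ €7,949.87.
Cost at Q = 770: (56,880/770)×32.3 + (770/2)×17.2 = €2,386.01 + €6,622.00 = €9,008.01.
Excess = €9,008.01 − €7,949.87 = €1,058.13.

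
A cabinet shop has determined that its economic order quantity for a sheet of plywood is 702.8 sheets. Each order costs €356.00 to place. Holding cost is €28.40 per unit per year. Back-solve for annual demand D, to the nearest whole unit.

Squaring Q* = √(2DS/H) gives Q*² = 2DS/H.
From Q* = √(2DS/H): D = Q*²H / (2S) = 702.8² × 28.4 / (2 × 356) = 19701.616.

D ≈ 19,702 sheets per year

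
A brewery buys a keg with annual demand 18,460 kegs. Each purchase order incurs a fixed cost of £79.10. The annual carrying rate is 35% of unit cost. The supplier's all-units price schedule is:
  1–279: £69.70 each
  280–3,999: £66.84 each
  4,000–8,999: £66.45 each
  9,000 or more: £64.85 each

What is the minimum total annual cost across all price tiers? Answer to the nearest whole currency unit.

TC* ≈ £1,242,132

Holding cost per unit per year at price C is H = 0.35·C.
Candidates are each tier's EOQ (if it falls in that tier) and each price-break quantity.
Tier 1 (£69.70): EOQ = 346.0 exceeds tier's upper bound 279, so this tier is dominated.
EOQ at £66.84 = 353.3 (feasible in tier 2): TC = 18,460×£66.84 + (18,460/353.3)×79.1 + (353.3/2)×0.35×£66.84 = £1,242,131.94.
EOQ at £66.45 = 354.4 < 4000, so use break Q=4000: TC = 18,460×£66.45 + (18,460/4000.0)×79.1 + (4000.0/2)×0.35×£66.45 = £1,273,547.05.
EOQ at £64.85 = 358.7 < 9000, so use break Q=9000: TC = 18,460×£64.85 + (18,460/9000.0)×79.1 + (9000.0/2)×0.35×£64.85 = £1,299,431.99.
Lowest total cost among the candidates is at Q = 353.3.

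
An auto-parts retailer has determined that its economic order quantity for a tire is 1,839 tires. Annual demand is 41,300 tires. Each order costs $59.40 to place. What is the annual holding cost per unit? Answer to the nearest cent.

The basic EOQ model gives Q* = √(2DS/H); rearrange for the unknown.
From Q* = √(2DS/H): H = 2DS / Q*² = 2 × 41,300 × 59.4 / 1,839² = 1.4508.

H ≈ $1.45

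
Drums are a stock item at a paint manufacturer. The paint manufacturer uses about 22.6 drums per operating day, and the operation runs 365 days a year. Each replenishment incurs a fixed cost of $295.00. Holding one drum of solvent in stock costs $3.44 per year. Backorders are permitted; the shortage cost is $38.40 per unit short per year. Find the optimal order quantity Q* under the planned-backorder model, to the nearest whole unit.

Q* ≈ 1,242 drums

Annual demand D = 22.6 × 365 = 8,249.
With planned backorders, Q* = √(2DS/H) · √((H+B)/B).
√(2DS/H) = √(2 × 8,249 × 295 / 3.44) = 1189.453.
√((H+B)/B) = √((3.44+38.4)/38.4) = 1.0438.
Q* ≈ 1241.588.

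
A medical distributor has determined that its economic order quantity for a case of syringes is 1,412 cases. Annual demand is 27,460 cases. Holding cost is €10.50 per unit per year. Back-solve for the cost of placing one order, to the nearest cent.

Invert the EOQ relation Q*² = 2DS/H.
From Q* = √(2DS/H): S = Q*²H / (2D) = 1,412² × 10.5 / (2 × 27,460) = 381.1783.

S ≈ €381.18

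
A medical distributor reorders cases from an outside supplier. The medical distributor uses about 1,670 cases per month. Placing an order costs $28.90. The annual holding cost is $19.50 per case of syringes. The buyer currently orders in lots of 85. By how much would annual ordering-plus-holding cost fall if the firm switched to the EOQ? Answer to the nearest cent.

Annual demand D = 1,670 × 12 = 20,040.
EOQ = √(2DS/H) = √(2 × 20,040 × 28.9 / 19.5) ≈ 243.72.
Cost at Q* = (D/Q*)S + (Q*/2)H = √(2DSH) ≈ $4,752.59.
Cost at Q = 85: (20,040/85)×28.9 + (85/2)×19.5 = $6,813.60 + $828.75 = $7,642.35.
Excess = $7,642.35 − $4,752.59 = $2,889.76.

Extra cost ≈ $2,889.76 per year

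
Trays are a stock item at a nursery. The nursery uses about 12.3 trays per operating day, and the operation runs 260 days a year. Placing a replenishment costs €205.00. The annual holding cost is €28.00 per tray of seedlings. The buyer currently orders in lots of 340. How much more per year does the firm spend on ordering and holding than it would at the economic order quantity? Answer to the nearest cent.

Extra cost ≈ €629.08 per year

Annual demand D = 12.3 × 260 = 3,198.
EOQ = √(2DS/H) = √(2 × 3,198 × 205 / 28) ≈ 216.40.
Cost at Q* = (D/Q*)S + (Q*/2)H = √(2DSH) ≈ €6,059.13.
Cost at Q = 340: (3,198/340)×205 + (340/2)×28 = €1,928.21 + €4,760.00 = €6,688.21.
Excess = €6,688.21 − €6,059.13 = €629.08.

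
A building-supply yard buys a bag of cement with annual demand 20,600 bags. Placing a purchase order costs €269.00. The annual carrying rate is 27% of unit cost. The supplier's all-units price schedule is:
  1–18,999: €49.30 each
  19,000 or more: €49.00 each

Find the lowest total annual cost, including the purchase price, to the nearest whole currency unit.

TC* ≈ €1,027,726

Holding cost per unit per year at price C is H = 0.27·C.
For each price level, check whether its EOQ is feasible; otherwise the best quantity at that price is the breakpoint.
EOQ at €49.30 = 912.5 (feasible in tier 1): TC = 20,600×€49.30 + (20,600/912.5)×269 + (912.5/2)×0.27×€49.30 = €1,027,725.91.
EOQ at €49.00 = 915.3 < 19000, so use break Q=19000: TC = 20,600×€49.00 + (20,600/19000.0)×269 + (19000.0/2)×0.27×€49.00 = €1,135,376.65.
Lowest total cost among the candidates is at Q = 912.5.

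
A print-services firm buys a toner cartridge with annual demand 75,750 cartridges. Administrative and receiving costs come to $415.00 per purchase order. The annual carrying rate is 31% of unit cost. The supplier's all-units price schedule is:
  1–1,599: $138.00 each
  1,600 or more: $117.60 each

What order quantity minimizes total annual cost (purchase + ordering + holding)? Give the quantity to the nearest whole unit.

Holding cost per unit per year at price C is H = 0.31·C.
Evaluate total cost at each tier's feasible EOQ or, if the EOQ is below the tier, at the tier's minimum quantity.
EOQ at $138.00 = 1212.3 (feasible in tier 1): TC = 75,750×$138.00 + (75,750/1212.3)×415 + (1212.3/2)×0.31×$138.00 = $10,505,362.18.
EOQ at $117.60 = 1313.2 < 1600, so use break Q=1600: TC = 75,750×$117.60 + (75,750/1600.0)×415 + (1600.0/2)×0.31×$117.60 = $8,957,012.46.
Lowest total cost is $8,957,012.46 at Q = 1600.0.

Q* ≈ 1,600 cartridges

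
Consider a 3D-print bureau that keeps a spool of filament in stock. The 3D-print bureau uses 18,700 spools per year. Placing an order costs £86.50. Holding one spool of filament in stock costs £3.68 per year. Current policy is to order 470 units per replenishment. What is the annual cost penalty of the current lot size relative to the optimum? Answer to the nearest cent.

Extra cost ≈ £856.01 per year

EOQ = √(2DS/H) = √(2 × 18,700 × 86.5 / 3.68) ≈ 937.61.
Cost at Q* = (D/Q*)S + (Q*/2)H = √(2DSH) ≈ £3,450.39.
Cost at Q = 470: (18,700/470)×86.5 + (470/2)×3.68 = £3,441.60 + £864.80 = £4,306.40.
Excess = £4,306.40 − £3,450.39 = £856.01.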